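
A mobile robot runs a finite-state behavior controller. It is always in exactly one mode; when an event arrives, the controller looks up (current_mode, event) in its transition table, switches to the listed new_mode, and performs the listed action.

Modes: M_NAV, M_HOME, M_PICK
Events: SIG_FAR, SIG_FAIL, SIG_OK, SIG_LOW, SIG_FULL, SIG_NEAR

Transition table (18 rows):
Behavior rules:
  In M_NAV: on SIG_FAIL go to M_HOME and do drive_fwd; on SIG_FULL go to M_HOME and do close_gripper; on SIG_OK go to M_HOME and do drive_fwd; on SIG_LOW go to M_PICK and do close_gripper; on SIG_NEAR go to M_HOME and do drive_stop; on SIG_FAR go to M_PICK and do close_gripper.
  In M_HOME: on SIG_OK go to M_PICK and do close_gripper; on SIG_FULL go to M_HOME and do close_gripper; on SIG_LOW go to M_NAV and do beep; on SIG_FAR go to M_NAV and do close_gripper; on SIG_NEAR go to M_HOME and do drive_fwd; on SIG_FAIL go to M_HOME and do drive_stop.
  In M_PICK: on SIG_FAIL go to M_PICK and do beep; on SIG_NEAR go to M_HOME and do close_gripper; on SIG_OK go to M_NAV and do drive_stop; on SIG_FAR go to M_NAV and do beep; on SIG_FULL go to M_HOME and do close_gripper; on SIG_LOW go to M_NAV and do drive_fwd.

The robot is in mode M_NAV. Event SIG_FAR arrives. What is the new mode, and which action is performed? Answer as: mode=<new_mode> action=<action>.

current mode = M_NAV; filter table to that mode:
  (M_NAV, SIG_FAIL) → (M_HOME, drive_fwd)
  (M_NAV, SIG_FULL) → (M_HOME, close_gripper)
  (M_NAV, SIG_OK) → (M_HOME, drive_fwd)
  (M_NAV, SIG_LOW) → (M_PICK, close_gripper)
  (M_NAV, SIG_NEAR) → (M_HOME, drive_stop)
  (M_NAV, SIG_FAR) → (M_PICK, close_gripper)  ← event matches
event = SIG_FAR selects (M_PICK, close_gripper)

mode=M_PICK action=close_gripper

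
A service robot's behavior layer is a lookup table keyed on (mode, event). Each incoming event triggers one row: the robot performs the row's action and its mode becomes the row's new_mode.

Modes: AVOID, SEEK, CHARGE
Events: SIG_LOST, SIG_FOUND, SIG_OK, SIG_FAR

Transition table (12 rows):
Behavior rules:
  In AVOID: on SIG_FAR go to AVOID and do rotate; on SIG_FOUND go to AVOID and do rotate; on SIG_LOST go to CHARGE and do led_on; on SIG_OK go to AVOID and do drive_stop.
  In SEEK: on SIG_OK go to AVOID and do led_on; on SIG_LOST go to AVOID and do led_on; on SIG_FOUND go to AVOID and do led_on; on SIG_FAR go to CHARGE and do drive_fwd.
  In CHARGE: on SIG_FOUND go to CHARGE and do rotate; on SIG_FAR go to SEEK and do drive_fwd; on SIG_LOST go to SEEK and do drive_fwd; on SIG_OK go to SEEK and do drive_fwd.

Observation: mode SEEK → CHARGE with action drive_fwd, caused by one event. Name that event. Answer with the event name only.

try SIG_LOST: (SEEK, SIG_LOST) → (AVOID, led_on)
try SIG_FOUND: (SEEK, SIG_FOUND) → (AVOID, led_on)
try SIG_OK: (SEEK, SIG_OK) → (AVOID, led_on)
try SIG_FAR: (SEEK, SIG_FAR) → (CHARGE, drive_fwd)  ← matches

SIG_FAR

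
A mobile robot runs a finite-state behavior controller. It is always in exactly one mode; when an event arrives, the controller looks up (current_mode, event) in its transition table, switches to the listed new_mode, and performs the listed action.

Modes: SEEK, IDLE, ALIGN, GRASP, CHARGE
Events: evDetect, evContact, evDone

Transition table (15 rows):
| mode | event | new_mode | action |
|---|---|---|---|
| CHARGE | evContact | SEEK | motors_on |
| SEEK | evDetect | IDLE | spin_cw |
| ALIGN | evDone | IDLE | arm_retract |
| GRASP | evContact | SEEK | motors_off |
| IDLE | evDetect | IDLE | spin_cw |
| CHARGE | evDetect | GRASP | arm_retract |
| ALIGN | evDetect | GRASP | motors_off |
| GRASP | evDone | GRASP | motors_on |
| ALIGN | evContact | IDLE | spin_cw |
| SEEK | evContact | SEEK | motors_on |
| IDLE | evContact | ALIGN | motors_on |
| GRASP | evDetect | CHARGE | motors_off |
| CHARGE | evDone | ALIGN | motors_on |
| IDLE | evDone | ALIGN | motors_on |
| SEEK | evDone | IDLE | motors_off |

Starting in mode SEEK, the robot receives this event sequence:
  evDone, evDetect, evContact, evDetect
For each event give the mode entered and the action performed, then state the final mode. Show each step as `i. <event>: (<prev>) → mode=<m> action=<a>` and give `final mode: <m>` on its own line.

1. evDone: (SEEK) → mode=IDLE action=motors_off
2. evDetect: (IDLE) → mode=IDLE action=spin_cw
3. evContact: (IDLE) → mode=ALIGN action=motors_on
4. evDetect: (ALIGN) → mode=GRASP action=motors_off

final mode: GRASP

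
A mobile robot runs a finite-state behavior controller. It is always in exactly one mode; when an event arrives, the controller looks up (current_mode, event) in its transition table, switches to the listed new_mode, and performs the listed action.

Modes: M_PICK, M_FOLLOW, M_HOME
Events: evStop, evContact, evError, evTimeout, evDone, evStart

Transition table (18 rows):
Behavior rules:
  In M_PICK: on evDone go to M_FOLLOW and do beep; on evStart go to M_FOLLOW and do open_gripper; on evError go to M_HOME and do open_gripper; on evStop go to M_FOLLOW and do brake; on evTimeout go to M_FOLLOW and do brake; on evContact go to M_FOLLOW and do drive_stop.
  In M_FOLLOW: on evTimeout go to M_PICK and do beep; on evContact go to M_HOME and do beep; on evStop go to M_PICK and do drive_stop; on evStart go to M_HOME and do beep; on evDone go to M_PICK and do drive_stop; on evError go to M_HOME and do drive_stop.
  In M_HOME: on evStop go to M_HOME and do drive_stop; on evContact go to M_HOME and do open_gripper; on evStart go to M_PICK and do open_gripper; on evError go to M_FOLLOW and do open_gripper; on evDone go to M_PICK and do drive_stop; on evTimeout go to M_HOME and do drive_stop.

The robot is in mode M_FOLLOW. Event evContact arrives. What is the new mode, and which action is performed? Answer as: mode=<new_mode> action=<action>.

mode=M_HOME action=beep

current mode = M_FOLLOW; filter table to that mode:
  (M_FOLLOW, evTimeout) → (M_PICK, beep)
  (M_FOLLOW, evContact) → (M_HOME, beep)  ← event matches
  (M_FOLLOW, evStop) → (M_PICK, drive_stop)
  (M_FOLLOW, evStart) → (M_HOME, beep)
  (M_FOLLOW, evDone) → (M_PICK, drive_stop)
  (M_FOLLOW, evError) → (M_HOME, drive_stop)
event = evContact selects (M_HOME, beep)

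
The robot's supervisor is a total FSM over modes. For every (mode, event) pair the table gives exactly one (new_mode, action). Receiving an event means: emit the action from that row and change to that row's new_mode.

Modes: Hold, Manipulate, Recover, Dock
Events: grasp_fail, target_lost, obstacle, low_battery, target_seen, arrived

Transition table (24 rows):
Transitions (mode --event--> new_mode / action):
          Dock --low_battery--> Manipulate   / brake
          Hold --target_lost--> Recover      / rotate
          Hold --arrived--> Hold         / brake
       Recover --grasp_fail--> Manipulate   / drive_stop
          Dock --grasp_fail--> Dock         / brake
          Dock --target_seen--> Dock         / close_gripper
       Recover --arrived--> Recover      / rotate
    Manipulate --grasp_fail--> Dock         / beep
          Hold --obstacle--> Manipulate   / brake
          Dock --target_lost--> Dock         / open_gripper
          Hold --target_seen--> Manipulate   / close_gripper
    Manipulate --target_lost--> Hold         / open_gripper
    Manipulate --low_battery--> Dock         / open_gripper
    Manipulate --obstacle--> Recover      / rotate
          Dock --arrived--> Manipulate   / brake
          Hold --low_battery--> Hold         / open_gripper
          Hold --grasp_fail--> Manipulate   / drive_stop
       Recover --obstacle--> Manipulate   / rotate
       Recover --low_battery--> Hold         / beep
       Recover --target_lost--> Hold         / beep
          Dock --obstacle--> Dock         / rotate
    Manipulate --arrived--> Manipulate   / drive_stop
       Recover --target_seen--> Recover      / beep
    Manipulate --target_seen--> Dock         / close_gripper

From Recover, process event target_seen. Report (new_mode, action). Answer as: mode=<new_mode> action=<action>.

current mode = Recover; filter table to that mode:
  (Recover, grasp_fail) → (Manipulate, drive_stop)
  (Recover, arrived) → (Recover, rotate)
  (Recover, obstacle) → (Manipulate, rotate)
  (Recover, low_battery) → (Hold, beep)
  (Recover, target_lost) → (Hold, beep)
  (Recover, target_seen) → (Recover, beep)  ← event matches
event = target_seen selects (Recover, beep)

mode=Recover action=beep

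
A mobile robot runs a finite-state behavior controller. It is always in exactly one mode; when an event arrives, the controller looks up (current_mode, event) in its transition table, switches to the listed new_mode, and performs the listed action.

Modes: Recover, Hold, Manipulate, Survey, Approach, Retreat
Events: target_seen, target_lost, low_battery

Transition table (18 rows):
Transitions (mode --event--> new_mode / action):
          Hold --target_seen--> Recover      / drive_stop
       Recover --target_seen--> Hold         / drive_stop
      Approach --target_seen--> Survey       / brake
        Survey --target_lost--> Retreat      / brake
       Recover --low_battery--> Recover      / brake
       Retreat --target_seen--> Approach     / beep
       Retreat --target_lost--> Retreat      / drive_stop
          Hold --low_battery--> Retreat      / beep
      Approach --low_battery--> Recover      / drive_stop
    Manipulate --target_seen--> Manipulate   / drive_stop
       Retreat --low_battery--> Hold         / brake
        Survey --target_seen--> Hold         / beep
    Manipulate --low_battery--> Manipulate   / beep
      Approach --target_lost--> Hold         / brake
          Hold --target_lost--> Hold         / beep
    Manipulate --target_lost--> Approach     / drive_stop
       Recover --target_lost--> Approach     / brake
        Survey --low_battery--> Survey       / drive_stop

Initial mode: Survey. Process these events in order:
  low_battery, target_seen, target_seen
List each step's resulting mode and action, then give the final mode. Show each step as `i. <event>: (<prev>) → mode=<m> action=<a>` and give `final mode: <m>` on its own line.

1. low_battery: (Survey) → mode=Survey action=drive_stop
2. target_seen: (Survey) → mode=Hold action=beep
3. target_seen: (Hold) → mode=Recover action=drive_stop

final mode: Recover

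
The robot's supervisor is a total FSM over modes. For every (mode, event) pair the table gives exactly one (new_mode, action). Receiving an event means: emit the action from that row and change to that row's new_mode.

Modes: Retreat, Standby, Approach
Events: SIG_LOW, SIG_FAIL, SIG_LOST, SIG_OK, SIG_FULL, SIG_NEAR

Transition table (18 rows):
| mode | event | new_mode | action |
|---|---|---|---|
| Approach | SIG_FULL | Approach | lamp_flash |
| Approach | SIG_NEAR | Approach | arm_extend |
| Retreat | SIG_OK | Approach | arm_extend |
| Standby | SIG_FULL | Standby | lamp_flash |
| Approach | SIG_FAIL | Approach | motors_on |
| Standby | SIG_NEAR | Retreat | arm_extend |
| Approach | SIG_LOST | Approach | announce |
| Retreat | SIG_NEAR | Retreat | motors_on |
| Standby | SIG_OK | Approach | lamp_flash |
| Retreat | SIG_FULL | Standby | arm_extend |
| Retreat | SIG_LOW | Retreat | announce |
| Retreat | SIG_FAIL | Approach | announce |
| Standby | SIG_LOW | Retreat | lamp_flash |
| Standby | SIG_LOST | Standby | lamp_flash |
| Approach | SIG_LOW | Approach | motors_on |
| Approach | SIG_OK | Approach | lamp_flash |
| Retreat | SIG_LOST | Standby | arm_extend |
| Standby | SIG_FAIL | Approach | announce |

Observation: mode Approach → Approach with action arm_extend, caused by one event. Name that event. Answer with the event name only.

try SIG_LOW: (Approach, SIG_LOW) → (Approach, motors_on)
try SIG_FAIL: (Approach, SIG_FAIL) → (Approach, motors_on)
try SIG_LOST: (Approach, SIG_LOST) → (Approach, announce)
try SIG_OK: (Approach, SIG_OK) → (Approach, lamp_flash)
try SIG_FULL: (Approach, SIG_FULL) → (Approach, lamp_flash)
try SIG_NEAR: (Approach, SIG_NEAR) → (Approach, arm_extend)  ← matches

SIG_NEAR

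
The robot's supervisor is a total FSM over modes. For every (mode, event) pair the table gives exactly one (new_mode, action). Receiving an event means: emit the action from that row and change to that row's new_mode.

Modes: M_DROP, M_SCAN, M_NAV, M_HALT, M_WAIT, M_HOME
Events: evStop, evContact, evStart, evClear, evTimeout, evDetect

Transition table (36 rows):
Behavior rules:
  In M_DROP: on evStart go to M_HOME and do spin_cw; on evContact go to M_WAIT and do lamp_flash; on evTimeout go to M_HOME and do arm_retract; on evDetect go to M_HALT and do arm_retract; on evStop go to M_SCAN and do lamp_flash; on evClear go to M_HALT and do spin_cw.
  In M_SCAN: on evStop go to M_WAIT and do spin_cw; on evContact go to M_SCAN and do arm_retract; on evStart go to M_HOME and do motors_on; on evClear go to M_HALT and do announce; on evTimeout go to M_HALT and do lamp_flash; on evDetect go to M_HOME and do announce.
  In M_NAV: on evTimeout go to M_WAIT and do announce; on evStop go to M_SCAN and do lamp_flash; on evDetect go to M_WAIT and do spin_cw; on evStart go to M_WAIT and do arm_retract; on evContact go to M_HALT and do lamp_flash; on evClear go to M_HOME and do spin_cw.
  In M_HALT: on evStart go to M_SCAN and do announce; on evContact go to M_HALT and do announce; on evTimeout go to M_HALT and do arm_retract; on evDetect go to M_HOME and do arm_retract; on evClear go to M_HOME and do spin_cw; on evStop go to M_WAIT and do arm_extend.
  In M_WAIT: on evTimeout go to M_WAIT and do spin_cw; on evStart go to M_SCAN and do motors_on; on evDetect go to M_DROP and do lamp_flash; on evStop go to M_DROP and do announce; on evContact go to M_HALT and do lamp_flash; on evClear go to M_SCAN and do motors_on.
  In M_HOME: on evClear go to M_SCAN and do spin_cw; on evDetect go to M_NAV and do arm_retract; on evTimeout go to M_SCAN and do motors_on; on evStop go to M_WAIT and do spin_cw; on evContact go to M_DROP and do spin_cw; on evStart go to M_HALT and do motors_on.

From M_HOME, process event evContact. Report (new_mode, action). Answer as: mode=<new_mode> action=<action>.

mode=M_DROP action=spin_cw

current mode = M_HOME; filter table to that mode:
  (M_HOME, evClear) → (M_SCAN, spin_cw)
  (M_HOME, evDetect) → (M_NAV, arm_retract)
  (M_HOME, evTimeout) → (M_SCAN, motors_on)
  (M_HOME, evStop) → (M_WAIT, spin_cw)
  (M_HOME, evContact) → (M_DROP, spin_cw)  ← event matches
  (M_HOME, evStart) → (M_HALT, motors_on)
event = evContact selects (M_DROP, spin_cw)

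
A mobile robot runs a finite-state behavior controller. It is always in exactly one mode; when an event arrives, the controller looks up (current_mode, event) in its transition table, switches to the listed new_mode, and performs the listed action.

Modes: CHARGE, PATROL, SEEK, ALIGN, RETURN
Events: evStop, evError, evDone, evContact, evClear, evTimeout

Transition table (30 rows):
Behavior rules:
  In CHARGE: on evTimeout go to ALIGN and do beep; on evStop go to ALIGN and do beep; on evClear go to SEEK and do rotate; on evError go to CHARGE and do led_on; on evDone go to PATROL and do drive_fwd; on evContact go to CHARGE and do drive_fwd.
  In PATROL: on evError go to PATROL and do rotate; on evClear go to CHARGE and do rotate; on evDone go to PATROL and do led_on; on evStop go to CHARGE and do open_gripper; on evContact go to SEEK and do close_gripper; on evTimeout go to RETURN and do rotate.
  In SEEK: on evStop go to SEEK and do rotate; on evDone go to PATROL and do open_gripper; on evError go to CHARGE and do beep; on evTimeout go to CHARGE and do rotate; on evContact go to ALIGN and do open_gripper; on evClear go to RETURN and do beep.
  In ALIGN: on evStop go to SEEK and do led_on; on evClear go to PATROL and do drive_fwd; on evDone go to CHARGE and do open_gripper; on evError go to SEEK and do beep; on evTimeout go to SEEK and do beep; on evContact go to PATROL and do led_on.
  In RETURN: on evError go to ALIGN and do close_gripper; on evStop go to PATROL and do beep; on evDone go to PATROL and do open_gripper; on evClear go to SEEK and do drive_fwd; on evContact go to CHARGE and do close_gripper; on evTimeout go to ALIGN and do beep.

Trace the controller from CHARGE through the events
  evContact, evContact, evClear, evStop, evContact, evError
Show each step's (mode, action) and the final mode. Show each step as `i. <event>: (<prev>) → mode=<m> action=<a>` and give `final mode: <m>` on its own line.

1. evContact: (CHARGE) → mode=CHARGE action=drive_fwd
2. evContact: (CHARGE) → mode=CHARGE action=drive_fwd
3. evClear: (CHARGE) → mode=SEEK action=rotate
4. evStop: (SEEK) → mode=SEEK action=rotate
5. evContact: (SEEK) → mode=ALIGN action=open_gripper
6. evError: (ALIGN) → mode=SEEK action=beep

final mode: SEEK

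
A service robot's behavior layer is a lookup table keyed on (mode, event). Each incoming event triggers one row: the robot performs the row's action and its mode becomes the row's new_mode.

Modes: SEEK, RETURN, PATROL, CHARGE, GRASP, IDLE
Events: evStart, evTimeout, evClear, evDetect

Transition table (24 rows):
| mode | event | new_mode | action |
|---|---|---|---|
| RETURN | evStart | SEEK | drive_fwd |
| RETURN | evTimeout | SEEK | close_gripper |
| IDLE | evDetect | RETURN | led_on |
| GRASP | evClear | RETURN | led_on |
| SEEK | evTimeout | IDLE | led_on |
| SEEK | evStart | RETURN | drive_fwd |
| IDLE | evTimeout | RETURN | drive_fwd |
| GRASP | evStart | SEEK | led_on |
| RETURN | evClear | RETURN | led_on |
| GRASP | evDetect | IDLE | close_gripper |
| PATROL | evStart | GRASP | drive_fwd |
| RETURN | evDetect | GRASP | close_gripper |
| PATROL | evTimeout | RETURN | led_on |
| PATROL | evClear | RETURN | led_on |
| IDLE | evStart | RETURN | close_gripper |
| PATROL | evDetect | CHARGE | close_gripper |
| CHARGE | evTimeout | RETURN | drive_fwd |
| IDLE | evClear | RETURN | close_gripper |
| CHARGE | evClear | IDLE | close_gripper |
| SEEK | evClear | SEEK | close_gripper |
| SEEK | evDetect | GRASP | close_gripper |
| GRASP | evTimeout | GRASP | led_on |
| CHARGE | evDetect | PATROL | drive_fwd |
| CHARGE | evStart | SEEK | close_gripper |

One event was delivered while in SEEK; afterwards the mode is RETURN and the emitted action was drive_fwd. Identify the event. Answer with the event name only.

try evStart: (SEEK, evStart) → (RETURN, drive_fwd)  ← matches
try evTimeout: (SEEK, evTimeout) → (IDLE, led_on)
try evClear: (SEEK, evClear) → (SEEK, close_gripper)
try evDetect: (SEEK, evDetect) → (GRASP, close_gripper)

evStart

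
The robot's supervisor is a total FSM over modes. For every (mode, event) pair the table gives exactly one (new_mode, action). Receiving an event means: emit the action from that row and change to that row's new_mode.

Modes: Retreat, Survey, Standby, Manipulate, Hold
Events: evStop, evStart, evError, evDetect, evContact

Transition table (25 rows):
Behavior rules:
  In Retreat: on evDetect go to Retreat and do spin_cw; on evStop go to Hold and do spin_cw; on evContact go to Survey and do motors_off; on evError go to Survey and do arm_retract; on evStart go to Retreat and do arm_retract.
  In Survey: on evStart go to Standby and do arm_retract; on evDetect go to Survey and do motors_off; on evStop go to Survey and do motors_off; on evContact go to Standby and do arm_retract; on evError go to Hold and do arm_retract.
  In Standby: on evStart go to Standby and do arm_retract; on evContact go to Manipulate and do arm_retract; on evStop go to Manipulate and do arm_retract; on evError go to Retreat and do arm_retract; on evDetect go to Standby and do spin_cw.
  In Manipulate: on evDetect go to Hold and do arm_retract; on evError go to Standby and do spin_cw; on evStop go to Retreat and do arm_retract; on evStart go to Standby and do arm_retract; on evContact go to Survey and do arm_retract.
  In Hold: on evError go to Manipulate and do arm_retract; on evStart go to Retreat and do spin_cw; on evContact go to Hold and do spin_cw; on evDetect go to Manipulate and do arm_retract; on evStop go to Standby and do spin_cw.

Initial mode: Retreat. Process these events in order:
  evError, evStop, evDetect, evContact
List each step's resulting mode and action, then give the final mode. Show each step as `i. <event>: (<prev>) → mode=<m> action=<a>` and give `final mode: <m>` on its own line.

1. evError: (Retreat) → mode=Survey action=arm_retract
2. evStop: (Survey) → mode=Survey action=motors_off
3. evDetect: (Survey) → mode=Survey action=motors_off
4. evContact: (Survey) → mode=Standby action=arm_retract

final mode: Standby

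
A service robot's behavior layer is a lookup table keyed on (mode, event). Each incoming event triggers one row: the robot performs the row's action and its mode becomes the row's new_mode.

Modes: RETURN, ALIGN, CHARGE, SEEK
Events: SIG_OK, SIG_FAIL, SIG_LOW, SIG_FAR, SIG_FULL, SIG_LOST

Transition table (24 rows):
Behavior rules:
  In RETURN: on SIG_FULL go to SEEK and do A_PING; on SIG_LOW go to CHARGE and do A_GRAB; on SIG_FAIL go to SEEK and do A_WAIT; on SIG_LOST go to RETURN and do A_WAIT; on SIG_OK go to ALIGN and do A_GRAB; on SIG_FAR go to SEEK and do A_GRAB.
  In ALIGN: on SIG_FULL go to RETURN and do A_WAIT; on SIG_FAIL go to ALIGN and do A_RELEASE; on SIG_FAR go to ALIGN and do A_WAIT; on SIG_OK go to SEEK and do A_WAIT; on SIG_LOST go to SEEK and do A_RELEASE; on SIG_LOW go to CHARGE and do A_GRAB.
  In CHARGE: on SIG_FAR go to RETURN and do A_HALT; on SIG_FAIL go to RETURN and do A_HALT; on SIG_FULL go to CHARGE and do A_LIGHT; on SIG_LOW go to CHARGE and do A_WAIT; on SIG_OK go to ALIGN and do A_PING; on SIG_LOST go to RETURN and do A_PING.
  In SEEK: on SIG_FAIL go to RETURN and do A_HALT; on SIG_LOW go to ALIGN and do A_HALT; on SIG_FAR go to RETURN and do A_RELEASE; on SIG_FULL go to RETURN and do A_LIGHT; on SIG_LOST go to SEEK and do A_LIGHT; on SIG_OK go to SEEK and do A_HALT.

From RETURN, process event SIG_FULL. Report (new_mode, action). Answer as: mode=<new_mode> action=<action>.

current mode = RETURN; filter table to that mode:
  (RETURN, SIG_FULL) → (SEEK, A_PING)  ← event matches
  (RETURN, SIG_LOW) → (CHARGE, A_GRAB)
  (RETURN, SIG_FAIL) → (SEEK, A_WAIT)
  (RETURN, SIG_LOST) → (RETURN, A_WAIT)
  (RETURN, SIG_OK) → (ALIGN, A_GRAB)
  (RETURN, SIG_FAR) → (SEEK, A_GRAB)
event = SIG_FULL selects (SEEK, A_PING)

mode=SEEK action=A_PING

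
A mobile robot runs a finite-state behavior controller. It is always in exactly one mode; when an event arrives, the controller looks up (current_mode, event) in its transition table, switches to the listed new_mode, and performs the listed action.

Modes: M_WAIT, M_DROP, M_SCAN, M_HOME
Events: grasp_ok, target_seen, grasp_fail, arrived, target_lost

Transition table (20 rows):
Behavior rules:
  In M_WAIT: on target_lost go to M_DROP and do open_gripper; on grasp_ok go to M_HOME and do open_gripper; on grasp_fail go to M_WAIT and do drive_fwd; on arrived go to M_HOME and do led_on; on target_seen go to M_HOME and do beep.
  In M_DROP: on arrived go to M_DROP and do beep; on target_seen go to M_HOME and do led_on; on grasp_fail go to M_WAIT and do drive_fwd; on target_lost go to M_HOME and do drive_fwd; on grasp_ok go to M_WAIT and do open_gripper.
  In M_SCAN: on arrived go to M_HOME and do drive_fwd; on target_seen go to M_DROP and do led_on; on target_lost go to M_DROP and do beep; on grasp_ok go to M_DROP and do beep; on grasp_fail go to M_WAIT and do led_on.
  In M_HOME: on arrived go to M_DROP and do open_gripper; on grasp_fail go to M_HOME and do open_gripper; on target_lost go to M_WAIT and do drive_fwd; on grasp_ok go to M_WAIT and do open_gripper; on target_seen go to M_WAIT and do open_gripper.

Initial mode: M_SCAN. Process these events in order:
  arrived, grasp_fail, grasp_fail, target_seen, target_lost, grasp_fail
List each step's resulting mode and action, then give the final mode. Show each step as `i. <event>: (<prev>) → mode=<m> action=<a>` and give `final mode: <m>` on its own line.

final mode: M_WAIT

1. arrived: (M_SCAN) → mode=M_HOME action=drive_fwd
2. grasp_fail: (M_HOME) → mode=M_HOME action=open_gripper
3. grasp_fail: (M_HOME) → mode=M_HOME action=open_gripper
4. target_seen: (M_HOME) → mode=M_WAIT action=open_gripper
5. target_lost: (M_WAIT) → mode=M_DROP action=open_gripper
6. grasp_fail: (M_DROP) → mode=M_WAIT action=drive_fwd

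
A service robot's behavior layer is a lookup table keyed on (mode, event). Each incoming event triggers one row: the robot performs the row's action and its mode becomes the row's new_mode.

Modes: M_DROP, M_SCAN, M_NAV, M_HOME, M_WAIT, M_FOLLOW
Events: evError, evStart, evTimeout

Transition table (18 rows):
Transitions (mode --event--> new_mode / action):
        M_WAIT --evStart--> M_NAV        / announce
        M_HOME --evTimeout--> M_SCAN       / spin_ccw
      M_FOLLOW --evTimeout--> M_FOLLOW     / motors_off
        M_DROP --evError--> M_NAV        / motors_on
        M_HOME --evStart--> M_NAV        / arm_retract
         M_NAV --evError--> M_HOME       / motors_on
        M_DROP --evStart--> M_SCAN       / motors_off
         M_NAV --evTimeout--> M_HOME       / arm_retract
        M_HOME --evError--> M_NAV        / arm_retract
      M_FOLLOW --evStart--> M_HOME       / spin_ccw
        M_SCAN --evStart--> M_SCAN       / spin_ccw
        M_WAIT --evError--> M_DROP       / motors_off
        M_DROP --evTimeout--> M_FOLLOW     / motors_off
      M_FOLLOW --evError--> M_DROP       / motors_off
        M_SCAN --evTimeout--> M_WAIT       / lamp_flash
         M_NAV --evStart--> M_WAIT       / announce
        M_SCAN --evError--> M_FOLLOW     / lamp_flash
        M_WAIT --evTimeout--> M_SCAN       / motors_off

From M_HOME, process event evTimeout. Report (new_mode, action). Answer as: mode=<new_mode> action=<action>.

mode=M_SCAN action=spin_ccw

current mode = M_HOME; filter table to that mode:
  (M_HOME, evTimeout) → (M_SCAN, spin_ccw)  ← event matches
  (M_HOME, evStart) → (M_NAV, arm_retract)
  (M_HOME, evError) → (M_NAV, arm_retract)
event = evTimeout selects (M_SCAN, spin_ccw)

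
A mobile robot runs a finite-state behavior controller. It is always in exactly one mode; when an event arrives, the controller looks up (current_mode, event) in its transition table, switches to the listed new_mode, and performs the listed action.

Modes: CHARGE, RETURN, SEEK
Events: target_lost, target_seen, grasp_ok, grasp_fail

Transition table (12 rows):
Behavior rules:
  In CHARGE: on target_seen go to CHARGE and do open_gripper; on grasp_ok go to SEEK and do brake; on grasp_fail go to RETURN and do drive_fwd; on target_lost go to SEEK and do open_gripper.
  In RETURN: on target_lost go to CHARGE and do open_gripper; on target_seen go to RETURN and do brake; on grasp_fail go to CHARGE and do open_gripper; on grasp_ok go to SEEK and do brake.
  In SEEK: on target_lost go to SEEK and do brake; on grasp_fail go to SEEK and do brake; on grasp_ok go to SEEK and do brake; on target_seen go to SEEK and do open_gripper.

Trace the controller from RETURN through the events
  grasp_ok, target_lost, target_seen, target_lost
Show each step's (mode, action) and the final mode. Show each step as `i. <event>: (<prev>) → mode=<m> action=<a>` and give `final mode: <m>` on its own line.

final mode: SEEK

1. grasp_ok: (RETURN) → mode=SEEK action=brake
2. target_lost: (SEEK) → mode=SEEK action=brake
3. target_seen: (SEEK) → mode=SEEK action=open_gripper
4. target_lost: (SEEK) → mode=SEEK action=brake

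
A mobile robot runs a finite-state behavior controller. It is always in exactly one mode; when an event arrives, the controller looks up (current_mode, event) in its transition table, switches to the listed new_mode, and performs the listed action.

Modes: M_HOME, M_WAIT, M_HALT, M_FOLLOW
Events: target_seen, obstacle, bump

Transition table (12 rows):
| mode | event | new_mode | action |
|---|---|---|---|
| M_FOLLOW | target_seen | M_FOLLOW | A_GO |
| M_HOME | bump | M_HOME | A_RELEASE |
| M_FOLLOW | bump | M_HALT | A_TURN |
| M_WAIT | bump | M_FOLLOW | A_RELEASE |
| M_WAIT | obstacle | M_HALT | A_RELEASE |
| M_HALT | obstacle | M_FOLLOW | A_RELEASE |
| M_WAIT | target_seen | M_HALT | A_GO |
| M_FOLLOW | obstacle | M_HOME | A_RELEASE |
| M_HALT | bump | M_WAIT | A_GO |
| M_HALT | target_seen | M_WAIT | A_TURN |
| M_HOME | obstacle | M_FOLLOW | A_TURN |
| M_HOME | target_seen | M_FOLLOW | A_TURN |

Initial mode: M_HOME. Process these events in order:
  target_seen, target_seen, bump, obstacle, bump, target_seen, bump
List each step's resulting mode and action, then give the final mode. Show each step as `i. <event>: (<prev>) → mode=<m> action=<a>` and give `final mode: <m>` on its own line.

1. target_seen: (M_HOME) → mode=M_FOLLOW action=A_TURN
2. target_seen: (M_FOLLOW) → mode=M_FOLLOW action=A_GO
3. bump: (M_FOLLOW) → mode=M_HALT action=A_TURN
4. obstacle: (M_HALT) → mode=M_FOLLOW action=A_RELEASE
5. bump: (M_FOLLOW) → mode=M_HALT action=A_TURN
6. target_seen: (M_HALT) → mode=M_WAIT action=A_TURN
7. bump: (M_WAIT) → mode=M_FOLLOW action=A_RELEASE

final mode: M_FOLLOW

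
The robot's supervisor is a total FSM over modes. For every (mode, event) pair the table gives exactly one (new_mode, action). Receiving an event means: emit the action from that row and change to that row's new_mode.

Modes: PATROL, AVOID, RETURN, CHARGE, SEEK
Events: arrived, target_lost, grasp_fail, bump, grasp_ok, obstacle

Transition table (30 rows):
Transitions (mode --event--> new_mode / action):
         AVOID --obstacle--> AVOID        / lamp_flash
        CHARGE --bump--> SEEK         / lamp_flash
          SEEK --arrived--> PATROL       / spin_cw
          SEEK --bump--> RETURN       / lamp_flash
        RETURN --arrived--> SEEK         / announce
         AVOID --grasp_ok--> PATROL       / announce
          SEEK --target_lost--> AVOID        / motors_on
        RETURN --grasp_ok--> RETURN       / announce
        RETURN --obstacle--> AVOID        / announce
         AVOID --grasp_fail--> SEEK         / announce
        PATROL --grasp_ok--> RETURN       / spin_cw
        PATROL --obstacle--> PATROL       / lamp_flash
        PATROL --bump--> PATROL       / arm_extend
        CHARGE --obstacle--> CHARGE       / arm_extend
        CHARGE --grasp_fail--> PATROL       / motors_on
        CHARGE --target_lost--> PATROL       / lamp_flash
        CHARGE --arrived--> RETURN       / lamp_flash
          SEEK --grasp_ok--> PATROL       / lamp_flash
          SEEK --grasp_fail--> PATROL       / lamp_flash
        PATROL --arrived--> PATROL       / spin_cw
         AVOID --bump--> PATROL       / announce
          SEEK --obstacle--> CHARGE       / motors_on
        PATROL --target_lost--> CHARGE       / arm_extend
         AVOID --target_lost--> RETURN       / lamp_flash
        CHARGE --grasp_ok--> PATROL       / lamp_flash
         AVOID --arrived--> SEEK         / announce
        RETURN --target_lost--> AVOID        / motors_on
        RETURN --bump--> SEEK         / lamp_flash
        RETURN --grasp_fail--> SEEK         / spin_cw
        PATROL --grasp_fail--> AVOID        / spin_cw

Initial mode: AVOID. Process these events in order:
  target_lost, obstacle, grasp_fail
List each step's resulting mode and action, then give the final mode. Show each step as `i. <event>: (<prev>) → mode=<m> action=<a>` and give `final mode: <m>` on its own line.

1. target_lost: (AVOID) → mode=RETURN action=lamp_flash
2. obstacle: (RETURN) → mode=AVOID action=announce
3. grasp_fail: (AVOID) → mode=SEEK action=announce

final mode: SEEK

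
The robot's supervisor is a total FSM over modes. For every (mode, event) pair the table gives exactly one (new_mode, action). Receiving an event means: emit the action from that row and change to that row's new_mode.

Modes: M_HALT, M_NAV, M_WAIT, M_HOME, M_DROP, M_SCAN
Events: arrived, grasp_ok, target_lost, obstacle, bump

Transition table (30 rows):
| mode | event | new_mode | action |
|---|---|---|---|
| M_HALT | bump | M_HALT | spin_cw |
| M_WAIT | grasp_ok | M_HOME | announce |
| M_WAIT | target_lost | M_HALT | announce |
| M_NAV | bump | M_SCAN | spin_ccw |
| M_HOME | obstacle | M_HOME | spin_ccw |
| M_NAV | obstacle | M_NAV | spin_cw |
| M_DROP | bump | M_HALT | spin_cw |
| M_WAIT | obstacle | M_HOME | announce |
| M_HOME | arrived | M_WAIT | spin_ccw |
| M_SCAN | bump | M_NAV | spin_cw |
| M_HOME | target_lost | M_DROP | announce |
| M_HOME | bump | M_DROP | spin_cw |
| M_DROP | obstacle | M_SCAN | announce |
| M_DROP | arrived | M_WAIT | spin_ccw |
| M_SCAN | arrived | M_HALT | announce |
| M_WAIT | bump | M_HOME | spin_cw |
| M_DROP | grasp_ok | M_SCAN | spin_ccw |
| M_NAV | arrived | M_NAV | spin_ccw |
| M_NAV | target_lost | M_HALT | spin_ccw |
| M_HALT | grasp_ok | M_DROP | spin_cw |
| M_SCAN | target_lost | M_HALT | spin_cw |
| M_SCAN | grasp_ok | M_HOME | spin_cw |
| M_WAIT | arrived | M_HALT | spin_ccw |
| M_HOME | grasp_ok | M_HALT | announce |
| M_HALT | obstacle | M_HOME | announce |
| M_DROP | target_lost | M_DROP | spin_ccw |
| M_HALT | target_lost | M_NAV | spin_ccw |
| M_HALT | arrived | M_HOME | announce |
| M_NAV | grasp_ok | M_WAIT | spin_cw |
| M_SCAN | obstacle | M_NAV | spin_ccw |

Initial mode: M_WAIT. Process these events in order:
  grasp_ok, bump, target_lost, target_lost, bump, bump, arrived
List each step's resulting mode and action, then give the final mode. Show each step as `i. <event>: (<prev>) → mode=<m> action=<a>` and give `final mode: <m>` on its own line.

1. grasp_ok: (M_WAIT) → mode=M_HOME action=announce
2. bump: (M_HOME) → mode=M_DROP action=spin_cw
3. target_lost: (M_DROP) → mode=M_DROP action=spin_ccw
4. target_lost: (M_DROP) → mode=M_DROP action=spin_ccw
5. bump: (M_DROP) → mode=M_HALT action=spin_cw
6. bump: (M_HALT) → mode=M_HALT action=spin_cw
7. arrived: (M_HALT) → mode=M_HOME action=announce

final mode: M_HOME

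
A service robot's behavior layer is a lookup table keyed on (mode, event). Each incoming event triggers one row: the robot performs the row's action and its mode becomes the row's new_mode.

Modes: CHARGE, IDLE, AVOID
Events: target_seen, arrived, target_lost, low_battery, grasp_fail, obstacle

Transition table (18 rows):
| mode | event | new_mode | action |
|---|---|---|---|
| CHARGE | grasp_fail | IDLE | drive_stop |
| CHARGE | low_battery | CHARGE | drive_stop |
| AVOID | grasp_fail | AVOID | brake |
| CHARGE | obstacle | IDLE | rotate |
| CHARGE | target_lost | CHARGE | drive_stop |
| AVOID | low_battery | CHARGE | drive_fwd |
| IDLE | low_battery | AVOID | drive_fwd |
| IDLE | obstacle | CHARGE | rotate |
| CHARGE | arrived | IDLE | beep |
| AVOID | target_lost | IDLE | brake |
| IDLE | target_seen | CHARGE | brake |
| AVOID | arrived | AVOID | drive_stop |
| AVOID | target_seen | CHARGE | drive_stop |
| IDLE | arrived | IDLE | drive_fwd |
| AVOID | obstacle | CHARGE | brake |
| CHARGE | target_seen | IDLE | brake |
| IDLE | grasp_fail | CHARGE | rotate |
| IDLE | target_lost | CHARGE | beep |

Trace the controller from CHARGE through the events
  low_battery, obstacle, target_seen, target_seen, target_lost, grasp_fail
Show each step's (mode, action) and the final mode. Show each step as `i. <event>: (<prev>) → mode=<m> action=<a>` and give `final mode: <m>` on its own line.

final mode: IDLE

1. low_battery: (CHARGE) → mode=CHARGE action=drive_stop
2. obstacle: (CHARGE) → mode=IDLE action=rotate
3. target_seen: (IDLE) → mode=CHARGE action=brake
4. target_seen: (CHARGE) → mode=IDLE action=brake
5. target_lost: (IDLE) → mode=CHARGE action=beep
6. grasp_fail: (CHARGE) → mode=IDLE action=drive_stop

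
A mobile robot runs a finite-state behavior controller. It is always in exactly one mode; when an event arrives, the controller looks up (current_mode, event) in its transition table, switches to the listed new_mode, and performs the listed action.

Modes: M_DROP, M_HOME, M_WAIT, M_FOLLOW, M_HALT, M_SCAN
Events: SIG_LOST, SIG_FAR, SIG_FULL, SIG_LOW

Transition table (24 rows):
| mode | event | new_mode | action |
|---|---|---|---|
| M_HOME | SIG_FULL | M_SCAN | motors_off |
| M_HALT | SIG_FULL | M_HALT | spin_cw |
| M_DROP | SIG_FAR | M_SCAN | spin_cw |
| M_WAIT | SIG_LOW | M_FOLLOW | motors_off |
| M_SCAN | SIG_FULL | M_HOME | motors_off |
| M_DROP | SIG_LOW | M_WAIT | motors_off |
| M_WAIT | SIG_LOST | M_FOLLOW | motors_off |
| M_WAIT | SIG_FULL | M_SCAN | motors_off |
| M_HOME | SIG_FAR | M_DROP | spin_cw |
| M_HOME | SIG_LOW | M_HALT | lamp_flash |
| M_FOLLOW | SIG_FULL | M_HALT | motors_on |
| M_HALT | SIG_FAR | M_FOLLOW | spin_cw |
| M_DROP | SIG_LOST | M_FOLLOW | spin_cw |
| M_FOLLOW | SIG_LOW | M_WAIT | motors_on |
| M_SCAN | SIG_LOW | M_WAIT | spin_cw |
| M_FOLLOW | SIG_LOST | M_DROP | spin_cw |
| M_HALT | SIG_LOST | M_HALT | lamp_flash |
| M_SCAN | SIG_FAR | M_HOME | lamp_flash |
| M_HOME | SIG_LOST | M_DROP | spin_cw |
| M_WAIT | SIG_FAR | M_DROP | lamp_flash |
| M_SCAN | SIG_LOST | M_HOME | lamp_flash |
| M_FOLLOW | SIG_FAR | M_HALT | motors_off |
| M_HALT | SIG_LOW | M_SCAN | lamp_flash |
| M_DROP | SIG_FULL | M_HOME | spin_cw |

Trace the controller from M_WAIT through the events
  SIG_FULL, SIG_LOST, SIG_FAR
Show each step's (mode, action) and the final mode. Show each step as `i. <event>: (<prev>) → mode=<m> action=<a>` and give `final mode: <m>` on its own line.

1. SIG_FULL: (M_WAIT) → mode=M_SCAN action=motors_off
2. SIG_LOST: (M_SCAN) → mode=M_HOME action=lamp_flash
3. SIG_FAR: (M_HOME) → mode=M_DROP action=spin_cw

final mode: M_DROP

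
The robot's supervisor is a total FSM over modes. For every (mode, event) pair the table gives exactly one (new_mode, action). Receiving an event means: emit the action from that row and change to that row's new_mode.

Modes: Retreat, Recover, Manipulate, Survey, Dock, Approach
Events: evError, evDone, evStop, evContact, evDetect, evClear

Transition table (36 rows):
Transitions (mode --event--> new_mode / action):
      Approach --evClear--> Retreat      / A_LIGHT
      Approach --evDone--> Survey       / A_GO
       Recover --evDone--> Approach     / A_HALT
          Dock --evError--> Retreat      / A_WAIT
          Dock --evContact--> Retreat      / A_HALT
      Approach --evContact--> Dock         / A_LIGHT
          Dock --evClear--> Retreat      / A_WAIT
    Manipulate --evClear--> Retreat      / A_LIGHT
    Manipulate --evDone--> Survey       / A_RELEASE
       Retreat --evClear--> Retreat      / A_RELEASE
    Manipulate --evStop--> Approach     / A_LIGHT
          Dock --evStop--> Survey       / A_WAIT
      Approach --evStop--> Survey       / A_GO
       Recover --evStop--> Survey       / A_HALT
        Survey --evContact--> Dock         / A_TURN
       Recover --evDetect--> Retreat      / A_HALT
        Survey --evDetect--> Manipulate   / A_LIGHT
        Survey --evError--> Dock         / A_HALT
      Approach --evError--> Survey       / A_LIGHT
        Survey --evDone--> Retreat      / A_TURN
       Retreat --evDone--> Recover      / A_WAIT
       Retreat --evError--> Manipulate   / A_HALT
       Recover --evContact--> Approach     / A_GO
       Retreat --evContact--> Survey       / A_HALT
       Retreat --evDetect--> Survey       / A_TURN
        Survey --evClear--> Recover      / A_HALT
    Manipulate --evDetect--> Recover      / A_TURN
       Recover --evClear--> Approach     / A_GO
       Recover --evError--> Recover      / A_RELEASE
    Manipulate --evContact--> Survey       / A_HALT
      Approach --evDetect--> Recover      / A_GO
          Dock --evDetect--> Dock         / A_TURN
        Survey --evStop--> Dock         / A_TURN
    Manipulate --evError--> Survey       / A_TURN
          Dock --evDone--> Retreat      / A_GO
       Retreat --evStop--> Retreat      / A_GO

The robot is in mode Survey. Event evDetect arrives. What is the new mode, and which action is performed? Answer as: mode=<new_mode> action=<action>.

mode=Manipulate action=A_LIGHT

current mode = Survey; filter table to that mode:
  (Survey, evContact) → (Dock, A_TURN)
  (Survey, evDetect) → (Manipulate, A_LIGHT)  ← event matches
  (Survey, evError) → (Dock, A_HALT)
  (Survey, evDone) → (Retreat, A_TURN)
  (Survey, evClear) → (Recover, A_HALT)
  (Survey, evStop) → (Dock, A_TURN)
event = evDetect selects (Manipulate, A_LIGHT)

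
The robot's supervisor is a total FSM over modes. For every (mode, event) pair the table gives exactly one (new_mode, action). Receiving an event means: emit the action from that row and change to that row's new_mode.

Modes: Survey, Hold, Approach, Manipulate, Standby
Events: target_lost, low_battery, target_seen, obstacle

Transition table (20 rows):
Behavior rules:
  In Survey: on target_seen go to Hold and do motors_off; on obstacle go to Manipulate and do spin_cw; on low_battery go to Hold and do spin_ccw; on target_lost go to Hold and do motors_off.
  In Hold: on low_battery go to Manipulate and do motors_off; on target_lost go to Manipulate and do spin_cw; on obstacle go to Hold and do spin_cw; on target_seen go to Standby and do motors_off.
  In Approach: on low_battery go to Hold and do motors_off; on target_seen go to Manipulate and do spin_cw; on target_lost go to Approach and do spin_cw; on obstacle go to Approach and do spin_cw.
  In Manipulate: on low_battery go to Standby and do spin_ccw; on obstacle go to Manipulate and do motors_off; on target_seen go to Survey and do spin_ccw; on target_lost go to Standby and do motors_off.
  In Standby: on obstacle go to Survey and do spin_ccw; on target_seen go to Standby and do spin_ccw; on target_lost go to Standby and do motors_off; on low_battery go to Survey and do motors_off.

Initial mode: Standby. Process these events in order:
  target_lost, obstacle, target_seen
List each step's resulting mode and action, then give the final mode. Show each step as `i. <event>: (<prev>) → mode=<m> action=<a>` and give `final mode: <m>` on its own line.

1. target_lost: (Standby) → mode=Standby action=motors_off
2. obstacle: (Standby) → mode=Survey action=spin_ccw
3. target_seen: (Survey) → mode=Hold action=motors_off

final mode: Hold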